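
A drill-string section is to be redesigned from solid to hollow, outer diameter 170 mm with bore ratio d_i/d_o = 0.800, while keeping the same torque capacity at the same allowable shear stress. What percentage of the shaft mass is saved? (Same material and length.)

Equal τ_max and T ⇒ the solid shaft needs d_s³ = d_o³(1−k⁴), so d_s = 170·(1−0.800⁴)^(1/3) = 142.6 mm.
Area ratio A_h/A_s = d_o²(1−k²)/d_s² = (1−k²)/(1−k⁴)^(2/3) = 0.5115.
Mass saving = 1 − 0.5115 = 48.8 %.

48.8 %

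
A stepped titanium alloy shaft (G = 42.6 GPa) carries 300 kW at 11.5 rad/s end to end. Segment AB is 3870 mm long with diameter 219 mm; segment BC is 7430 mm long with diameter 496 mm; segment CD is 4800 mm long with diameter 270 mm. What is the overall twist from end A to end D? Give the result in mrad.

16.9 mrad

ω = 11.5 rad/s, so T = P/ω = 300×10³ / 11.50 = 26090 N·m.
J_AB = π(0.219)⁴/32 = 2.26×10^-4 m⁴; J_BC = π(0.496)⁴/32 = 5.94×10^-3 m⁴; J_CD = π(0.270)⁴/32 = 5.22×10^-4 m⁴.
θ = (T/G)·Σ L_i/J_i = (26090/42.6×10⁹)·(3.87/2.26×10^-4 + 7.43/5.94×10^-3 + 4.80/5.22×10^-4) = 0.01689 rad.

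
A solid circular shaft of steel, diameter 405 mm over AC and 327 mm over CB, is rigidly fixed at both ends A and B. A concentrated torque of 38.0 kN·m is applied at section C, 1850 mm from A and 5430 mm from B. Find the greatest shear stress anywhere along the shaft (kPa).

2540 kPa

Compatibility: T_A·a/J_AC = T_B·b/J_CB with T_A + T_B = T₀.
J_AC = 2.64×10^-3 m⁴, J_CB = 1.12×10^-3 m⁴, so T_A = T₀·(J_AC/a)/((J_AC/a)+(J_CB/b)) = 33190 N·m, T_B = 4806 N·m.
τ in each portion: τ_AC = 2.54×10^6 Pa, τ_CB = 7.00×10^5 Pa; maximum is in AC.
τ_max = T_AC·r/J = 33190·0.203/2.64×10^-3 = 2.545×10^6 Pa.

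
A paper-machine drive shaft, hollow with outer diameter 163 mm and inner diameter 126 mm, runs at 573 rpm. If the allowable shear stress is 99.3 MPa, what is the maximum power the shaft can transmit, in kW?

J = π(d_o⁴ − d_i⁴)/32 = π(0.163⁴ − 0.126⁴)/32 = 4.456×10^-5 m⁴.
T_max = τ_allow·J/r = 9.93×10^7 × 4.456×10^-5 / 0.0815 = 54290 N·m.
ω = 2π·573/60 = 60.00 rad/s, so P_max = T_max·ω = 3.258×10^6 W.

3260 kW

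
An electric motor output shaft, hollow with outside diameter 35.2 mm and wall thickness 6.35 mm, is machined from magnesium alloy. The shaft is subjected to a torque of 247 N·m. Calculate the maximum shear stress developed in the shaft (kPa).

J = π(d_o⁴ − d_i⁴)/32 = π(0.0352⁴ − 0.0225⁴)/32 = 1.256×10^-7 m⁴.
τ_max = T·r/J = 247.0 × 0.0176 / 1.256×10^-7 = 3.462×10^7 Pa.

34600 kPa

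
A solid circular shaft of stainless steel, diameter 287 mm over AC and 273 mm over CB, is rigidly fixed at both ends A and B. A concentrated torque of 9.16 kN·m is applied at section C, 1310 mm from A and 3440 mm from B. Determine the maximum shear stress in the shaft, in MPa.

Compatibility: T_A·a/J_AC = T_B·b/J_CB with T_A + T_B = T₀.
J_AC = 6.66×10^-4 m⁴, J_CB = 5.45×10^-4 m⁴, so T_A = T₀·(J_AC/a)/((J_AC/a)+(J_CB/b)) = 6983 N·m, T_B = 2177 N·m.
τ in each portion: τ_AC = 1.50×10^6 Pa, τ_CB = 5.45×10^5 Pa; maximum is in AC.
τ_max = T_AC·r/J = 6983·0.143/6.66×10^-4 = 1.504×10^6 Pa.

1.50 MPa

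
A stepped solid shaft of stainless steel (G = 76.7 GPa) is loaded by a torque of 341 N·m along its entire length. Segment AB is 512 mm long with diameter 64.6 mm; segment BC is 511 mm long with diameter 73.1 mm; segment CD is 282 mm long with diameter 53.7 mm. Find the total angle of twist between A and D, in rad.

0.00368 rad

J_AB = π(0.0646)⁴/32 = 1.71×10^-6 m⁴; J_BC = π(0.0731)⁴/32 = 2.80×10^-6 m⁴; J_CD = π(0.0537)⁴/32 = 8.16×10^-7 m⁴.
θ = (T/G)·Σ L_i/J_i = (341.0/76.7×10⁹)·(0.512/1.71×10^-6 + 0.511/2.80×10^-6 + 0.282/8.16×10^-7) = 3.678×10^-3 rad.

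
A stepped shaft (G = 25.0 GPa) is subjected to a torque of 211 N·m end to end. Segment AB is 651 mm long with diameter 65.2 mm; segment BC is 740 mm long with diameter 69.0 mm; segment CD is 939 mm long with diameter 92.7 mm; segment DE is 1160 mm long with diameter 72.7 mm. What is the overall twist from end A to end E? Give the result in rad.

J_AB = π(0.0652)⁴/32 = 1.77×10^-6 m⁴; J_BC = π(0.0690)⁴/32 = 2.23×10^-6 m⁴; J_CD = π(0.0927)⁴/32 = 7.25×10^-6 m⁴; J_DE = π(0.0727)⁴/32 = 2.74×10^-6 m⁴.
θ = (T/G)·Σ L_i/J_i = (211.0/25.0×10⁹)·(0.651/1.77×10^-6 + 0.740/2.23×10^-6 + 0.939/7.25×10^-6 + 1.16/2.74×10^-6) = 0.01057 rad.

0.0106 rad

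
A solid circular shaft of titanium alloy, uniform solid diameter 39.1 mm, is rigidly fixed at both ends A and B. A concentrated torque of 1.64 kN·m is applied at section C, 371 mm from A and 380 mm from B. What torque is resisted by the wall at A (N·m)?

With uniform GJ and both ends fixed, compatibility θ_AC = θ_CB gives T_A·a = T_B·b, together with T_A + T_B = T₀.
T_A = T₀·b/(a+b) = 1640·380/751.0 = 829.8 N·m; T_B = 810.2 N·m.

830 N·m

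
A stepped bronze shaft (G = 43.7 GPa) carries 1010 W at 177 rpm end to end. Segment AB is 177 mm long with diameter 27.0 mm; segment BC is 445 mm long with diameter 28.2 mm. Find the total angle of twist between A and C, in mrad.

13.2 mrad

ω = 2π·177/60 = 18.54 rad/s, so T = P/ω = 1010 / 18.54 = 54.49 N·m.
J_AB = π(0.0270)⁴/32 = 5.22×10^-8 m⁴; J_BC = π(0.0282)⁴/32 = 6.21×10^-8 m⁴.
θ = (T/G)·Σ L_i/J_i = (54.49/43.7×10⁹)·(0.177/5.22×10^-8 + 0.445/6.21×10^-8) = 0.01317 rad.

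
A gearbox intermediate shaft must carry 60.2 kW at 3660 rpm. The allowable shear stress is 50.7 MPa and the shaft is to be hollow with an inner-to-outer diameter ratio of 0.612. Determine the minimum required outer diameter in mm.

26.4 mm

ω = 2π·3660/60 = 383.3 rad/s, so T = P/ω = 60.2×10³ / 383.3 = 157.1 N·m.
For a hollow shaft with d_i/d_o = 0.612: τ_max = 16T/(π d_o³ (1−k⁴)), so d_o = [16T/(π τ_allow (1−k⁴))]^(1/3) = [16·157.1/(π·5.07×10^7·0.8597)]^(1/3) = 0.02638 m.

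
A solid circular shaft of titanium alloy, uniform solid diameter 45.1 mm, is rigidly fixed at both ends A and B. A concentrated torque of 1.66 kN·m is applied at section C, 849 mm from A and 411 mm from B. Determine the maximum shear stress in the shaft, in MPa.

62.1 MPa

With uniform GJ and both ends fixed, compatibility θ_AC = θ_CB gives T_A·a = T_B·b, together with T_A + T_B = T₀.
T_A = T₀·b/(a+b) = 1660·411/1260 = 541.5 N·m; T_B = 1119 N·m.
τ in each portion: τ_AC = 3.01×10^7 Pa, τ_CB = 6.21×10^7 Pa; maximum is in CB.
τ_max = T_CB·r/J = 1119·0.0226/4.06×10^-7 = 6.210×10^7 Pa.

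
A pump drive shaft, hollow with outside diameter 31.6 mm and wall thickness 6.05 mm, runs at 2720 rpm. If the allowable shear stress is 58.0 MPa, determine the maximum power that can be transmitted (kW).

J = π(d_o⁴ − d_i⁴)/32 = π(0.0316⁴ − 0.0195⁴)/32 = 8.370×10^-8 m⁴.
T_max = τ_allow·J/r = 5.80×10^7 × 8.370×10^-8 / 0.0158 = 307.2 N·m.
ω = 2π·2720/60 = 284.8 rad/s, so P_max = T_max·ω = 8.751×10^4 W.

87.5 kW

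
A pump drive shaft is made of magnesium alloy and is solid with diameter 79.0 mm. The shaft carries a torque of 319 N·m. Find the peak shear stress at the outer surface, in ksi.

J = πd⁴/32 = π(0.0790)⁴/32 = 3.824×10^-6 m⁴.
τ_max = T·r/J = 319.0 × 0.0395 / 3.824×10^-6 = 3.295×10^6 Pa.

0.478 ksi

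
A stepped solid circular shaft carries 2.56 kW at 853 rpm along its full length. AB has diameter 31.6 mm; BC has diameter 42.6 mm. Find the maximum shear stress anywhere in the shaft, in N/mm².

4.63 N/mm²

ω = 2π·853/60 = 89.33 rad/s, so T = P/ω = 2.56×10³ / 89.33 = 28.66 N·m.
Under the same torque, τ_max = 16T/(πd³) is largest where d is smallest — segment AB (d = 31.6 mm).
τ_max = 16·28.66/(π·(0.0316)³) = 4.626×10^6 Pa.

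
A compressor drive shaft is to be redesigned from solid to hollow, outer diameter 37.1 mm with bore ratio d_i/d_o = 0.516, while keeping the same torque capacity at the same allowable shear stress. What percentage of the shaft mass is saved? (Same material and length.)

Equal τ_max and T ⇒ the solid shaft needs d_s³ = d_o³(1−k⁴), so d_s = 37.1·(1−0.516⁴)^(1/3) = 36.20 mm.
Area ratio A_h/A_s = d_o²(1−k²)/d_s² = (1−k²)/(1−k⁴)^(2/3) = 0.7706.
Mass saving = 1 − 0.7706 = 22.9 %.

22.9 %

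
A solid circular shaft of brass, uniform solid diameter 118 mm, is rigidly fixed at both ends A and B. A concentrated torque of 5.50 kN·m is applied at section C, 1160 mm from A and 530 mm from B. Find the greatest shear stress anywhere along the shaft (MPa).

With uniform GJ and both ends fixed, compatibility θ_AC = θ_CB gives T_A·a = T_B·b, together with T_A + T_B = T₀.
T_A = T₀·b/(a+b) = 5500·530/1690 = 1725 N·m; T_B = 3775 N·m.
τ in each portion: τ_AC = 5.35×10^6 Pa, τ_CB = 1.17×10^7 Pa; maximum is in CB.
τ_max = T_CB·r/J = 3775·0.0590/1.90×10^-5 = 1.170×10^7 Pa.

11.7 MPa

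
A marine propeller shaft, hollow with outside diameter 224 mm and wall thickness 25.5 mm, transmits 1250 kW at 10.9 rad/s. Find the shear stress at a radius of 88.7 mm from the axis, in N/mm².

63.9 N/mm²

ω = 10.9 rad/s, so T = P/ω = 1250×10³ / 10.90 = 114700 N·m.
J = π(d_o⁴ − d_i⁴)/32 = π(0.224⁴ − 0.173⁴)/32 = 1.592×10^-4 m⁴.
Shear stress varies linearly with radius: τ = T·r/J = 114700 × 0.0887 / 1.592×10^-4 = 6.388×10^7 Pa.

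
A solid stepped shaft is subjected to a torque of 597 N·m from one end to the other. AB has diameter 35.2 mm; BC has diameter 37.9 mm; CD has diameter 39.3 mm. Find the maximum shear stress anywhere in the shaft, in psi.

10100 psi

Under the same torque, τ_max = 16T/(πd³) is largest where d is smallest — segment AB (d = 35.2 mm).
τ_max = 16·597.0/(π·(0.0352)³) = 6.971×10^7 Pa.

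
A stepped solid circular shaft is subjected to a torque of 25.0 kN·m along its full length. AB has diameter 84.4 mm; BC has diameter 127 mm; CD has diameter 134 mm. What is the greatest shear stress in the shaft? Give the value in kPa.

Under the same torque, τ_max = 16T/(πd³) is largest where d is smallest — segment AB (d = 84.4 mm).
τ_max = 16·25000/(π·(0.0844)³) = 2.118×10^8 Pa.

212000 kPa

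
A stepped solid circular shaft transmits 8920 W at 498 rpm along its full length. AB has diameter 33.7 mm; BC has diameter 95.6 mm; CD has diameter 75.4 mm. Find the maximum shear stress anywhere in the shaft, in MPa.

22.8 MPa

ω = 2π·498/60 = 52.15 rad/s, so T = P/ω = 8920 / 52.15 = 171.0 N·m.
Under the same torque, τ_max = 16T/(πd³) is largest where d is smallest — segment AB (d = 33.7 mm).
τ_max = 16·171.0/(π·(0.0337)³) = 2.276×10^7 Pa.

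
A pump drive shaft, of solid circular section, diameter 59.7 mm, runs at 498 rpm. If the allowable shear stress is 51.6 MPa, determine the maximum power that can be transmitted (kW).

J = πd⁴/32 = π(0.0597)⁴/32 = 1.247×10^-6 m⁴.
T_max = τ_allow·J/r = 5.16×10^7 × 1.247×10^-6 / 0.0299 = 2156 N·m.
ω = 2π·498/60 = 52.15 rad/s, so P_max = T_max·ω = 1.124×10^5 W.

112 kW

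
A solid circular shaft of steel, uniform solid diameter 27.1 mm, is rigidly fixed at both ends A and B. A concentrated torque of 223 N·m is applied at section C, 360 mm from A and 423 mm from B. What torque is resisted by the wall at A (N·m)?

With uniform GJ and both ends fixed, compatibility θ_AC = θ_CB gives T_A·a = T_B·b, together with T_A + T_B = T₀.
T_A = T₀·b/(a+b) = 223.0·423/783.0 = 120.5 N·m; T_B = 102.5 N·m.

120 N·m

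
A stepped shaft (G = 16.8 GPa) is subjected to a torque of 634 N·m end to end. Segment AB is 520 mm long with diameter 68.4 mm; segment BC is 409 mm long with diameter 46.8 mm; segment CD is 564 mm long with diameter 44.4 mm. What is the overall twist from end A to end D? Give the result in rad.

J_AB = π(0.0684)⁴/32 = 2.15×10^-6 m⁴; J_BC = π(0.0468)⁴/32 = 4.71×10^-7 m⁴; J_CD = π(0.0444)⁴/32 = 3.82×10^-7 m⁴.
θ = (T/G)·Σ L_i/J_i = (634.0/16.8×10⁹)·(0.520/2.15×10^-6 + 0.409/4.71×10^-7 + 0.564/3.82×10^-7) = 0.09769 rad.

0.0977 rad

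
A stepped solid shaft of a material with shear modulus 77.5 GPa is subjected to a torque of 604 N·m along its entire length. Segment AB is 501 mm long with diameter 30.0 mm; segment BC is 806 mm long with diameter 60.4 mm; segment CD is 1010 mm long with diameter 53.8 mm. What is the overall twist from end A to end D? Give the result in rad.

J_AB = π(0.0300)⁴/32 = 7.95×10^-8 m⁴; J_BC = π(0.0604)⁴/32 = 1.31×10^-6 m⁴; J_CD = π(0.0538)⁴/32 = 8.22×10^-7 m⁴.
θ = (T/G)·Σ L_i/J_i = (604.0/77.5×10⁹)·(0.501/7.95×10^-8 + 0.806/1.31×10^-6 + 1.01/8.22×10^-7) = 0.06348 rad.

0.0635 rad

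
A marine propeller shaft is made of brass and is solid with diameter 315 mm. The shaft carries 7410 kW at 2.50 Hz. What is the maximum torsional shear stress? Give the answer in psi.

11100 psi

ω = 2π·2.50 = 15.71 rad/s, so T = P/ω = 7410×10³ / 15.71 = 471700 N·m.
J = πd⁴/32 = π(0.315)⁴/32 = 9.666×10^-4 m⁴.
τ_max = T·r/J = 471700 × 0.158 / 9.666×10^-4 = 7.687×10^7 Pa.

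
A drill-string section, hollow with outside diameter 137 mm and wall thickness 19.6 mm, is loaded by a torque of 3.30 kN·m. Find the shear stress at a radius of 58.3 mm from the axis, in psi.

J = π(d_o⁴ − d_i⁴)/32 = π(0.137⁴ − 0.0978⁴)/32 = 2.560×10^-5 m⁴.
Shear stress varies linearly with radius: τ = T·r/J = 3300 × 0.0583 / 2.560×10^-5 = 7.514×10^6 Pa.

1090 psi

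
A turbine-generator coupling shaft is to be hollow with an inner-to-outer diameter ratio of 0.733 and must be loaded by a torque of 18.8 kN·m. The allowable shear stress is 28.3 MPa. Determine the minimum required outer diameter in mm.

168 mm

For a hollow shaft with d_i/d_o = 0.733: τ_max = 16T/(π d_o³ (1−k⁴)), so d_o = [16T/(π τ_allow (1−k⁴))]^(1/3) = [16·18800/(π·2.83×10^7·0.7113)]^(1/3) = 0.1682 m.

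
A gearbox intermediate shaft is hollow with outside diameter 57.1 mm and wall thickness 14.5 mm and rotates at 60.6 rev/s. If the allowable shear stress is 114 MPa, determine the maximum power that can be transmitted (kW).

1490 kW

J = π(d_o⁴ − d_i⁴)/32 = π(0.0571⁴ − 0.0281⁴)/32 = 9.824×10^-7 m⁴.
T_max = τ_allow·J/r = 1.14×10^8 × 9.824×10^-7 / 0.0285 = 3923 N·m.
ω = 2π·60.6 = 380.8 rad/s, so P_max = T_max·ω = 1.494×10^6 W.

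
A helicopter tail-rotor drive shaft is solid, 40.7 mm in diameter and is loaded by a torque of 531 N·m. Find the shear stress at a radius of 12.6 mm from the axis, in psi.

J = πd⁴/32 = π(0.0407)⁴/32 = 2.694×10^-7 m⁴.
Shear stress varies linearly with radius: τ = T·r/J = 531.0 × 0.0126 / 2.694×10^-7 = 2.484×10^7 Pa.

3600 psi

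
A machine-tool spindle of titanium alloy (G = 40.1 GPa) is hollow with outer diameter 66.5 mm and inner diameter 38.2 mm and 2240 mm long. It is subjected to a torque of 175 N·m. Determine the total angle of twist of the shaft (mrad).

5.71 mrad

J = π(d_o⁴ − d_i⁴)/32 = π(0.0665⁴ − 0.0382⁴)/32 = 1.711×10^-6 m⁴.
θ = T·L/(G·J) = 175.0 × 2.24 / (40.1×10⁹ × 1.711×10^-6) = 5.714×10^-3 rad.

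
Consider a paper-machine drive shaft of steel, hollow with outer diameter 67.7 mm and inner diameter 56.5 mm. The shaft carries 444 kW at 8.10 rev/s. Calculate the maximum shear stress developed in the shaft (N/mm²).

278 N/mm²

ω = 2π·8.10 = 50.89 rad/s, so T = P/ω = 444×10³ / 50.89 = 8724 N·m.
J = π(d_o⁴ − d_i⁴)/32 = π(0.0677⁴ − 0.0565⁴)/32 = 1.062×10^-6 m⁴.
τ_max = T·r/J = 8724 × 0.0338 / 1.062×10^-6 = 2.781×10^8 Pa.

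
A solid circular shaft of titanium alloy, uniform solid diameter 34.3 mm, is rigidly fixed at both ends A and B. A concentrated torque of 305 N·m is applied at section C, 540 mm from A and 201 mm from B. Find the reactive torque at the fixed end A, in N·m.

With uniform GJ and both ends fixed, compatibility θ_AC = θ_CB gives T_A·a = T_B·b, together with T_A + T_B = T₀.
T_A = T₀·b/(a+b) = 305.0·201/741.0 = 82.73 N·m; T_B = 222.3 N·m.

82.7 N·m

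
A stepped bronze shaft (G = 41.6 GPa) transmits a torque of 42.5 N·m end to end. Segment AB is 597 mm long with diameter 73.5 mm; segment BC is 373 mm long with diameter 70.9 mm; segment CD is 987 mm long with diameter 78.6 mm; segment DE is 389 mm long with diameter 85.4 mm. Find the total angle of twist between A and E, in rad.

7.12e-4 rad

J_AB = π(0.0735)⁴/32 = 2.87×10^-6 m⁴; J_BC = π(0.0709)⁴/32 = 2.48×10^-6 m⁴; J_CD = π(0.0786)⁴/32 = 3.75×10^-6 m⁴; J_DE = π(0.0854)⁴/32 = 5.22×10^-6 m⁴.
θ = (T/G)·Σ L_i/J_i = (42.50/41.6×10⁹)·(0.597/2.87×10^-6 + 0.373/2.48×10^-6 + 0.987/3.75×10^-6 + 0.389/5.22×10^-6) = 7.117×10^-4 rad.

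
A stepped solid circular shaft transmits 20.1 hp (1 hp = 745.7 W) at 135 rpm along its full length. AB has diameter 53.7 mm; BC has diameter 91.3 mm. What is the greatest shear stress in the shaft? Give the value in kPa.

ω = 2π·135/60 = 14.14 rad/s, so T = P/ω = 20.1×745.7 / 14.14 = 1060 N·m.
Under the same torque, τ_max = 16T/(πd³) is largest where d is smallest — segment AB (d = 53.7 mm).
τ_max = 16·1060/(π·(0.0537)³) = 3.487×10^7 Pa.

34900 kPa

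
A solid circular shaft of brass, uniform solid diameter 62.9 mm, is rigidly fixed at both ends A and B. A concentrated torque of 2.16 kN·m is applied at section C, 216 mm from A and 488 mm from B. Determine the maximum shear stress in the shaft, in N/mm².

30.6 N/mm²

With uniform GJ and both ends fixed, compatibility θ_AC = θ_CB gives T_A·a = T_B·b, together with T_A + T_B = T₀.
T_A = T₀·b/(a+b) = 2160·488/704.0 = 1497 N·m; T_B = 662.7 N·m.
τ in each portion: τ_AC = 3.06×10^7 Pa, τ_CB = 1.36×10^7 Pa; maximum is in AC.
τ_max = T_AC·r/J = 1497·0.0314/1.54×10^-6 = 3.064×10^7 Pa.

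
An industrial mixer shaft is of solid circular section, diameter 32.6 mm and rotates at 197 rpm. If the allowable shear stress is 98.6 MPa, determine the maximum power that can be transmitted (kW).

13.8 kW

J = πd⁴/32 = π(0.0326)⁴/32 = 1.109×10^-7 m⁴.
T_max = τ_allow·J/r = 9.86×10^7 × 1.109×10^-7 / 0.0163 = 670.7 N·m.
ω = 2π·197/60 = 20.63 rad/s, so P_max = T_max·ω = 1.384×10^4 W.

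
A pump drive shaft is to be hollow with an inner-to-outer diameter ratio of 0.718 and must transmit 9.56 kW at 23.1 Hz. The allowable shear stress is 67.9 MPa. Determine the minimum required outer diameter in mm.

ω = 2π·23.1 = 145.1 rad/s, so T = P/ω = 9.56×10³ / 145.1 = 65.87 N·m.
For a hollow shaft with d_i/d_o = 0.718: τ_max = 16T/(π d_o³ (1−k⁴)), so d_o = [16T/(π τ_allow (1−k⁴))]^(1/3) = [16·65.87/(π·6.79×10^7·0.7342)]^(1/3) = 0.01888 m.

18.9 mm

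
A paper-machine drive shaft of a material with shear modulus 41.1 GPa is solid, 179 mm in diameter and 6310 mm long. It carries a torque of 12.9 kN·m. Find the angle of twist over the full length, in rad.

J = πd⁴/32 = π(0.179)⁴/32 = 1.008×10^-4 m⁴.
θ = T·L/(G·J) = 12900 × 6.31 / (41.1×10⁹ × 1.008×10^-4) = 0.01965 rad.

0.0197 rad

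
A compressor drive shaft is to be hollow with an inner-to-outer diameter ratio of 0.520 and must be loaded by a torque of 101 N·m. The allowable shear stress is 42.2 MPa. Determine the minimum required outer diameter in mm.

23.6 mm

For a hollow shaft with d_i/d_o = 0.520: τ_max = 16T/(π d_o³ (1−k⁴)), so d_o = [16T/(π τ_allow (1−k⁴))]^(1/3) = [16·101.0/(π·4.22×10^7·0.9269)]^(1/3) = 0.02360 m.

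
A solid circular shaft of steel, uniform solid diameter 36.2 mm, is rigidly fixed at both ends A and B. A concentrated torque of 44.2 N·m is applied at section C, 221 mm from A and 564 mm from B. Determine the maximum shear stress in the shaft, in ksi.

With uniform GJ and both ends fixed, compatibility θ_AC = θ_CB gives T_A·a = T_B·b, together with T_A + T_B = T₀.
T_A = T₀·b/(a+b) = 44.20·564/785.0 = 31.76 N·m; T_B = 12.44 N·m.
τ in each portion: τ_AC = 3.41×10^6 Pa, τ_CB = 1.34×10^6 Pa; maximum is in AC.
τ_max = T_AC·r/J = 31.76·0.0181/1.69×10^-7 = 3.409×10^6 Pa.

0.494 ksi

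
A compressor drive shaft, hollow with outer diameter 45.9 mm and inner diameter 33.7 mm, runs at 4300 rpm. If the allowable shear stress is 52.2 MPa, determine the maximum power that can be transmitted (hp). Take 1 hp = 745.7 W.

J = π(d_o⁴ − d_i⁴)/32 = π(0.0459⁴ − 0.0337⁴)/32 = 3.091×10^-7 m⁴.
T_max = τ_allow·J/r = 5.22×10^7 × 3.091×10^-7 / 0.0229 = 703.1 N·m.
ω = 2π·4300/60 = 450.3 rad/s, so P_max = T_max·ω = 3.166×10^5 W.

425 hp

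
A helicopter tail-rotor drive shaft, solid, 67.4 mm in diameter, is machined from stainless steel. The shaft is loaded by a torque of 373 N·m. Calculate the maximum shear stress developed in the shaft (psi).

J = πd⁴/32 = π(0.0674)⁴/32 = 2.026×10^-6 m⁴.
τ_max = T·r/J = 373.0 × 0.0337 / 2.026×10^-6 = 6.204×10^6 Pa.

900 psi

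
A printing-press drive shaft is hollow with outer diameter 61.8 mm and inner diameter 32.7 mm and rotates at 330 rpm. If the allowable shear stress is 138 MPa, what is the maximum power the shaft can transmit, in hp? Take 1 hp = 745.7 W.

J = π(d_o⁴ − d_i⁴)/32 = π(0.0618⁴ − 0.0327⁴)/32 = 1.320×10^-6 m⁴.
T_max = τ_allow·J/r = 1.38×10^8 × 1.320×10^-6 / 0.0309 = 5894 N·m.
ω = 2π·330/60 = 34.56 rad/s, so P_max = T_max·ω = 2.037×10^5 W.

273 hp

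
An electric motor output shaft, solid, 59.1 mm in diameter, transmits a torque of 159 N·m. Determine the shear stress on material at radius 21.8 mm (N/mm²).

J = πd⁴/32 = π(0.0591)⁴/32 = 1.198×10^-6 m⁴.
Shear stress varies linearly with radius: τ = T·r/J = 159.0 × 0.0218 / 1.198×10^-6 = 2.894×10^6 Pa.

2.89 N/mm²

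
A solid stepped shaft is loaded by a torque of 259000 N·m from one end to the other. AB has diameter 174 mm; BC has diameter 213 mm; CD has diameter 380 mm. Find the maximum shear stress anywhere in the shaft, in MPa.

250 MPa

Under the same torque, τ_max = 16T/(πd³) is largest where d is smallest — segment AB (d = 174 mm).
τ_max = 16·259000/(π·(0.174)³) = 2.504×10^8 Pa.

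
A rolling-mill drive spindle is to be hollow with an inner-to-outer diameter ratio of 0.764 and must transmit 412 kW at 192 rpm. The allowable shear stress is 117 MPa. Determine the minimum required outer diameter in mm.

111 mm

ω = 2π·192/60 = 20.11 rad/s, so T = P/ω = 412×10³ / 20.11 = 20490 N·m.
For a hollow shaft with d_i/d_o = 0.764: τ_max = 16T/(π d_o³ (1−k⁴)), so d_o = [16T/(π τ_allow (1−k⁴))]^(1/3) = [16·20490/(π·1.17×10^8·0.6593)]^(1/3) = 0.1106 m.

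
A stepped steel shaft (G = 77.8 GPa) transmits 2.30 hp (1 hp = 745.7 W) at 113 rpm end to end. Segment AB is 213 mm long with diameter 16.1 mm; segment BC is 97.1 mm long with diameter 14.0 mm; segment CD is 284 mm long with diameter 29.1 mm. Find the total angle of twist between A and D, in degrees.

ω = 2π·113/60 = 11.83 rad/s, so T = P/ω = 2.30×745.7 / 11.83 = 144.9 N·m.
J_AB = π(0.0161)⁴/32 = 6.60×10^-9 m⁴; J_BC = π(0.0140)⁴/32 = 3.77×10^-9 m⁴; J_CD = π(0.0291)⁴/32 = 7.04×10^-8 m⁴.
θ = (T/G)·Σ L_i/J_i = (144.9/77.8×10⁹)·(0.213/6.60×10^-9 + 0.0971/3.77×10^-9 + 0.284/7.04×10^-8) = 0.1156 rad.

6.63°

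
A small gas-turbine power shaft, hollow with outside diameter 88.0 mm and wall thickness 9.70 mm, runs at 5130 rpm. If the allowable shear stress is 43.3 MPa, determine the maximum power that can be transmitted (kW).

1960 kW

J = π(d_o⁴ − d_i⁴)/32 = π(0.0880⁴ − 0.0686⁴)/32 = 3.713×10^-6 m⁴.
T_max = τ_allow·J/r = 4.33×10^7 × 3.713×10^-6 / 0.0440 = 3654 N·m.
ω = 2π·5130/60 = 537.2 rad/s, so P_max = T_max·ω = 1.963×10^6 W.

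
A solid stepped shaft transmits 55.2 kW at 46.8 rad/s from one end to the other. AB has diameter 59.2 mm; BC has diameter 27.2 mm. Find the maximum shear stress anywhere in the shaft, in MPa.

299 MPa

ω = 46.8 rad/s, so T = P/ω = 55.2×10³ / 46.80 = 1179 N·m.
Under the same torque, τ_max = 16T/(πd³) is largest where d is smallest — segment BC (d = 27.2 mm).
τ_max = 16·1179/(π·(0.0272)³) = 2.985×10^8 Pa.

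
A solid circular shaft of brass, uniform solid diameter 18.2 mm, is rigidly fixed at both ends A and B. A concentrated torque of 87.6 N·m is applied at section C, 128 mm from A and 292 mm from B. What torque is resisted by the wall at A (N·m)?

With uniform GJ and both ends fixed, compatibility θ_AC = θ_CB gives T_A·a = T_B·b, together with T_A + T_B = T₀.
T_A = T₀·b/(a+b) = 87.60·292/420.0 = 60.90 N·m; T_B = 26.70 N·m.

60.9 N·m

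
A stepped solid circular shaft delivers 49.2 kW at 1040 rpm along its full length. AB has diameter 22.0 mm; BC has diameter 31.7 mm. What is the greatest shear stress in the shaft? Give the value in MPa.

ω = 2π·1040/60 = 108.9 rad/s, so T = P/ω = 49.2×10³ / 108.9 = 451.8 N·m.
Under the same torque, τ_max = 16T/(πd³) is largest where d is smallest — segment AB (d = 22.0 mm).
τ_max = 16·451.8/(π·(0.0220)³) = 2.161×10^8 Pa.

216 MPa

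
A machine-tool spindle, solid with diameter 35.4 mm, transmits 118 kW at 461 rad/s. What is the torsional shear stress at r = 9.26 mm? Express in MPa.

15.4 MPa

ω = 461 rad/s, so T = P/ω = 118×10³ / 461.0 = 256.0 N·m.
J = πd⁴/32 = π(0.0354)⁴/32 = 1.542×10^-7 m⁴.
Shear stress varies linearly with radius: τ = T·r/J = 256.0 × 0.00926 / 1.542×10^-7 = 1.537×10^7 Pa.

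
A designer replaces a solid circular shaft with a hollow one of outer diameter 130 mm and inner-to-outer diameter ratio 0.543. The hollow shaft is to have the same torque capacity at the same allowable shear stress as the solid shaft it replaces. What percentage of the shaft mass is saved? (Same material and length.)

25.1 %

Equal τ_max and T ⇒ the solid shaft needs d_s³ = d_o³(1−k⁴), so d_s = 130·(1−0.543⁴)^(1/3) = 126.1 mm.
Area ratio A_h/A_s = d_o²(1−k²)/d_s² = (1−k²)/(1−k⁴)^(2/3) = 0.7492.
Mass saving = 1 − 0.7492 = 25.1 %.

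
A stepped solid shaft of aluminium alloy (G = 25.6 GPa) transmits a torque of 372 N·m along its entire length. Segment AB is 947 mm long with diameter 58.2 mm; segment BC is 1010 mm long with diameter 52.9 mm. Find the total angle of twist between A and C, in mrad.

31.3 mrad

J_AB = π(0.0582)⁴/32 = 1.13×10^-6 m⁴; J_BC = π(0.0529)⁴/32 = 7.69×10^-7 m⁴.
θ = (T/G)·Σ L_i/J_i = (372.0/25.6×10⁹)·(0.947/1.13×10^-6 + 1.01/7.69×10^-7) = 0.03131 rad.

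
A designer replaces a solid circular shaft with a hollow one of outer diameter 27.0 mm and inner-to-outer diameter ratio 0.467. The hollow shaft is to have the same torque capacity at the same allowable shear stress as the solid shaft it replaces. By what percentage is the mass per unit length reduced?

19.2 %

Equal τ_max and T ⇒ the solid shaft needs d_s³ = d_o³(1−k⁴), so d_s = 27.0·(1−0.467⁴)^(1/3) = 26.56 mm.
Area ratio A_h/A_s = d_o²(1−k²)/d_s² = (1−k²)/(1−k⁴)^(2/3) = 0.8077.
Mass saving = 1 − 0.8077 = 19.2 %.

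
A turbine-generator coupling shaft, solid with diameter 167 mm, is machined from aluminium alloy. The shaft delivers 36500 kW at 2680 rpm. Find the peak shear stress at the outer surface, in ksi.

ω = 2π·2680/60 = 280.6 rad/s, so T = P/ω = 36500×10³ / 280.6 = 130100 N·m.
J = πd⁴/32 = π(0.167)⁴/32 = 7.636×10^-5 m⁴.
τ_max = T·r/J = 130100 × 0.0835 / 7.636×10^-5 = 1.422×10^8 Pa.

20.6 ksi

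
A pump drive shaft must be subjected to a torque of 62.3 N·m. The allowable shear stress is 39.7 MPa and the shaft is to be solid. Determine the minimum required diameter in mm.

For a solid shaft τ_max = 16T/(πd³), so d = (16T/(π τ_allow))^(1/3) = (16·62.30/(π·3.97×10^7))^(1/3) = 0.01999 m.

20.0 mm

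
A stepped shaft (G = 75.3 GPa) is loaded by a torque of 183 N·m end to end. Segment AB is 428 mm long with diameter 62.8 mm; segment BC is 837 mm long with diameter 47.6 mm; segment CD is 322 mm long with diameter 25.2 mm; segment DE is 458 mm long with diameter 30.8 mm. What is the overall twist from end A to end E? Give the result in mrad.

37.1 mrad

J_AB = π(0.0628)⁴/32 = 1.53×10^-6 m⁴; J_BC = π(0.0476)⁴/32 = 5.04×10^-7 m⁴; J_CD = π(0.0252)⁴/32 = 3.96×10^-8 m⁴; J_DE = π(0.0308)⁴/32 = 8.83×10^-8 m⁴.
θ = (T/G)·Σ L_i/J_i = (183.0/75.3×10⁹)·(0.428/1.53×10^-6 + 0.837/5.04×10^-7 + 0.322/3.96×10^-8 + 0.458/8.83×10^-8) = 0.03708 rad.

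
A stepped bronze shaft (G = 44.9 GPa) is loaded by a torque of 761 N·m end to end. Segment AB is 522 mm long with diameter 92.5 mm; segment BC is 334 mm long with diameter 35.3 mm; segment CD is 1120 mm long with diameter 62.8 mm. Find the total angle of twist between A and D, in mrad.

J_AB = π(0.0925)⁴/32 = 7.19×10^-6 m⁴; J_BC = π(0.0353)⁴/32 = 1.52×10^-7 m⁴; J_CD = π(0.0628)⁴/32 = 1.53×10^-6 m⁴.
θ = (T/G)·Σ L_i/J_i = (761.0/44.9×10⁹)·(0.522/7.19×10^-6 + 0.334/1.52×10^-7 + 1.12/1.53×10^-6) = 0.05080 rad.

50.8 mrad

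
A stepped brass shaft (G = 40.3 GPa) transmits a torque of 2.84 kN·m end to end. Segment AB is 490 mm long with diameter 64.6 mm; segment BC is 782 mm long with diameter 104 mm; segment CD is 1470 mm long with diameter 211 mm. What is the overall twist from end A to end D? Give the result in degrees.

1.46°

J_AB = π(0.0646)⁴/32 = 1.71×10^-6 m⁴; J_BC = π(0.104)⁴/32 = 1.15×10^-5 m⁴; J_CD = π(0.211)⁴/32 = 1.95×10^-4 m⁴.
θ = (T/G)·Σ L_i/J_i = (2840/40.3×10⁹)·(0.490/1.71×10^-6 + 0.782/1.15×10^-5 + 1.47/1.95×10^-4) = 0.02553 rad.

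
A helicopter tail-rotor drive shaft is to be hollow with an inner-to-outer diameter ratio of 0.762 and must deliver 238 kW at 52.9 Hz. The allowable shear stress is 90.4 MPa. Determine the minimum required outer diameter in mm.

39.3 mm

ω = 2π·52.9 = 332.4 rad/s, so T = P/ω = 238×10³ / 332.4 = 716.0 N·m.
For a hollow shaft with d_i/d_o = 0.762: τ_max = 16T/(π d_o³ (1−k⁴)), so d_o = [16T/(π τ_allow (1−k⁴))]^(1/3) = [16·716.0/(π·9.04×10^7·0.6629)]^(1/3) = 0.03933 m.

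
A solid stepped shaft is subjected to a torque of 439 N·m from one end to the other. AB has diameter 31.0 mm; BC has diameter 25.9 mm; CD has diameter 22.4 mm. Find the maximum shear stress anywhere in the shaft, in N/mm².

Under the same torque, τ_max = 16T/(πd³) is largest where d is smallest — segment CD (d = 22.4 mm).
τ_max = 16·439.0/(π·(0.0224)³) = 1.989×10^8 Pa.

199 N/mm²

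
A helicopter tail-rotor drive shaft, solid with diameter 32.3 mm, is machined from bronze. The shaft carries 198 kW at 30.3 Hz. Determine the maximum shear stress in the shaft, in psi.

22800 psi

ω = 2π·30.3 = 190.4 rad/s, so T = P/ω = 198×10³ / 190.4 = 1040 N·m.
J = πd⁴/32 = π(0.0323)⁴/32 = 1.069×10^-7 m⁴.
τ_max = T·r/J = 1040 × 0.0161 / 1.069×10^-7 = 1.572×10^8 Pa.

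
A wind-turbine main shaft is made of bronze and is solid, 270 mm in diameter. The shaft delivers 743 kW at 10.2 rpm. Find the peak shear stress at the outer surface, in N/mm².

180 N/mm²

ω = 2π·10.2/60 = 1.068 rad/s, so T = P/ω = 743×10³ / 1.068 = 695600 N·m.
J = πd⁴/32 = π(0.270)⁴/32 = 5.217×10^-4 m⁴.
τ_max = T·r/J = 695600 × 0.135 / 5.217×10^-4 = 1.800×10^8 Pa.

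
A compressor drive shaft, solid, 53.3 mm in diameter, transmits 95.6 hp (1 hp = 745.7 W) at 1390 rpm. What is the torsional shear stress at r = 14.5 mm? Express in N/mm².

ω = 2π·1390/60 = 145.6 rad/s, so T = P/ω = 95.6×745.7 / 145.6 = 489.8 N·m.
J = πd⁴/32 = π(0.0533)⁴/32 = 7.923×10^-7 m⁴.
Shear stress varies linearly with radius: τ = T·r/J = 489.8 × 0.0145 / 7.923×10^-7 = 8.963×10^6 Pa.

8.96 N/mm²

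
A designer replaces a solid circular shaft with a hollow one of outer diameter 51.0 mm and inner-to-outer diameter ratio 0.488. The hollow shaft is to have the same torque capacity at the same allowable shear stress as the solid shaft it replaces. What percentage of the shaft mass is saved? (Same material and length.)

20.8 %

Equal τ_max and T ⇒ the solid shaft needs d_s³ = d_o³(1−k⁴), so d_s = 51.0·(1−0.488⁴)^(1/3) = 50.02 mm.
Area ratio A_h/A_s = d_o²(1−k²)/d_s² = (1−k²)/(1−k⁴)^(2/3) = 0.7921.
Mass saving = 1 − 0.7921 = 20.8 %.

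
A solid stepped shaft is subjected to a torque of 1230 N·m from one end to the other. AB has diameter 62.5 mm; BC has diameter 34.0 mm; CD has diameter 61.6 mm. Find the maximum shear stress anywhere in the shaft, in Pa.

1.59e8 Pa

Under the same torque, τ_max = 16T/(πd³) is largest where d is smallest — segment BC (d = 34.0 mm).
τ_max = 16·1230/(π·(0.0340)³) = 1.594×10^8 Pa.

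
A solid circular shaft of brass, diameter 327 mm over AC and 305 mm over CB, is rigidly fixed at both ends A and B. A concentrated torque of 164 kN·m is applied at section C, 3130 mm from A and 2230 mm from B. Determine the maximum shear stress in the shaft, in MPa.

15.2 MPa

Compatibility: T_A·a/J_AC = T_B·b/J_CB with T_A + T_B = T₀.
J_AC = 1.12×10^-3 m⁴, J_CB = 8.50×10^-4 m⁴, so T_A = T₀·(J_AC/a)/((J_AC/a)+(J_CB/b)) = 79520 N·m, T_B = 84480 N·m.
τ in each portion: τ_AC = 1.16×10^7 Pa, τ_CB = 1.52×10^7 Pa; maximum is in CB.
τ_max = T_CB·r/J = 84480·0.152/8.50×10^-4 = 1.516×10^7 Pa.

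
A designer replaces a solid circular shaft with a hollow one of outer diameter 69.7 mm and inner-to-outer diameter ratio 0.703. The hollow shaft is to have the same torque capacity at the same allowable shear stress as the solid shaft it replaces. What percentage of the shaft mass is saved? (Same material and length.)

39.0 %

Equal τ_max and T ⇒ the solid shaft needs d_s³ = d_o³(1−k⁴), so d_s = 69.7·(1−0.703⁴)^(1/3) = 63.49 mm.
Area ratio A_h/A_s = d_o²(1−k²)/d_s² = (1−k²)/(1−k⁴)^(2/3) = 0.6096.
Mass saving = 1 − 0.6096 = 39.0 %.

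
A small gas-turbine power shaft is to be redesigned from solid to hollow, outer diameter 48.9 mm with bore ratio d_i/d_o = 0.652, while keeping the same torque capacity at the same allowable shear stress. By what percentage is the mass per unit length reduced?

34.3 %

Equal τ_max and T ⇒ the solid shaft needs d_s³ = d_o³(1−k⁴), so d_s = 48.9·(1−0.652⁴)^(1/3) = 45.76 mm.
Area ratio A_h/A_s = d_o²(1−k²)/d_s² = (1−k²)/(1−k⁴)^(2/3) = 0.6566.
Mass saving = 1 − 0.6566 = 34.3 %.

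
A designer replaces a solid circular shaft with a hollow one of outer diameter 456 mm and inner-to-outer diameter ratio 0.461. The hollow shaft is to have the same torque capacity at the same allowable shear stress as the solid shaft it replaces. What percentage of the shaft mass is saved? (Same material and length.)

18.8 %

Equal τ_max and T ⇒ the solid shaft needs d_s³ = d_o³(1−k⁴), so d_s = 456·(1−0.461⁴)^(1/3) = 449.0 mm.
Area ratio A_h/A_s = d_o²(1−k²)/d_s² = (1−k²)/(1−k⁴)^(2/3) = 0.8121.
Mass saving = 1 − 0.8121 = 18.8 %.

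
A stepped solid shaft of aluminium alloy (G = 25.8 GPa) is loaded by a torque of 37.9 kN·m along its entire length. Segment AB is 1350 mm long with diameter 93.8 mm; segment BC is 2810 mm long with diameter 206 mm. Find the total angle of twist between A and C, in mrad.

J_AB = π(0.0938)⁴/32 = 7.60×10^-6 m⁴; J_BC = π(0.206)⁴/32 = 1.77×10^-4 m⁴.
θ = (T/G)·Σ L_i/J_i = (37900/25.8×10⁹)·(1.35/7.60×10^-6 + 2.81/1.77×10^-4) = 0.2843 rad.

284 mrad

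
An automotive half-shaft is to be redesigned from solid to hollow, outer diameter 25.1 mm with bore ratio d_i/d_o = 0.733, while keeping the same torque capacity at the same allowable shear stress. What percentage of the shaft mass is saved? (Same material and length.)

Equal τ_max and T ⇒ the solid shaft needs d_s³ = d_o³(1−k⁴), so d_s = 25.1·(1−0.733⁴)^(1/3) = 22.41 mm.
Area ratio A_h/A_s = d_o²(1−k²)/d_s² = (1−k²)/(1−k⁴)^(2/3) = 0.5807.
Mass saving = 1 − 0.5807 = 41.9 %.

41.9 %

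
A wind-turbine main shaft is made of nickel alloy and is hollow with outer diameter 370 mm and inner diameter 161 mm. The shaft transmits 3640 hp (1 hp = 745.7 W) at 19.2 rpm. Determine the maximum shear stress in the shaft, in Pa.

ω = 2π·19.2/60 = 2.011 rad/s, so T = P/ω = 3640×745.7 / 2.011 = 1.350e6 N·m.
J = π(d_o⁴ − d_i⁴)/32 = π(0.370⁴ − 0.161⁴)/32 = 1.774×10^-3 m⁴.
τ_max = T·r/J = 1.350e6 × 0.185 / 1.774×10^-3 = 1.408×10^8 Pa.

1.41e8 Pa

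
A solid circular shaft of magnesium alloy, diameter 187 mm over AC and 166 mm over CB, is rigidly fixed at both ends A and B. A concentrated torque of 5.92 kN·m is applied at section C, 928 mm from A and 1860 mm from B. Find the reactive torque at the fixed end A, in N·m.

Compatibility: T_A·a/J_AC = T_B·b/J_CB with T_A + T_B = T₀.
J_AC = 1.20×10^-4 m⁴, J_CB = 7.45×10^-5 m⁴, so T_A = T₀·(J_AC/a)/((J_AC/a)+(J_CB/b)) = 4520 N·m, T_B = 1400 N·m.

4520 N·m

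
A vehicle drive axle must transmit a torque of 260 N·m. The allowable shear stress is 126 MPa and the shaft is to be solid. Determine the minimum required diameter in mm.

For a solid shaft τ_max = 16T/(πd³), so d = (16T/(π τ_allow))^(1/3) = (16·260.0/(π·1.26×10^8))^(1/3) = 0.02190 m.

21.9 mm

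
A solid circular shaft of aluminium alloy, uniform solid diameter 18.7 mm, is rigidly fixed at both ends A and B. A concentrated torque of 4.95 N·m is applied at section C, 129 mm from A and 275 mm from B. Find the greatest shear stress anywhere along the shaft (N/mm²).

With uniform GJ and both ends fixed, compatibility θ_AC = θ_CB gives T_A·a = T_B·b, together with T_A + T_B = T₀.
T_A = T₀·b/(a+b) = 4.950·275/404.0 = 3.369 N·m; T_B = 1.581 N·m.
τ in each portion: τ_AC = 2.62×10^6 Pa, τ_CB = 1.23×10^6 Pa; maximum is in AC.
τ_max = T_AC·r/J = 3.369·0.00935/1.20×10^-8 = 2.624×10^6 Pa.

2.62 N/mm²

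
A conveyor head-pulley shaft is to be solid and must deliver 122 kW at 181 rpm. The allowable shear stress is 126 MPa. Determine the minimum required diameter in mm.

ω = 2π·181/60 = 18.95 rad/s, so T = P/ω = 122×10³ / 18.95 = 6437 N·m.
For a solid shaft τ_max = 16T/(πd³), so d = (16T/(π τ_allow))^(1/3) = (16·6437/(π·1.26×10^8))^(1/3) = 0.06384 m.

63.8 mm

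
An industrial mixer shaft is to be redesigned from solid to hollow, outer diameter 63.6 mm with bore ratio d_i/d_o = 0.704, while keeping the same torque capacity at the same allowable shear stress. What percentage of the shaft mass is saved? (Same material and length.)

Equal τ_max and T ⇒ the solid shaft needs d_s³ = d_o³(1−k⁴), so d_s = 63.6·(1−0.704⁴)^(1/3) = 57.90 mm.
Area ratio A_h/A_s = d_o²(1−k²)/d_s² = (1−k²)/(1−k⁴)^(2/3) = 0.6087.
Mass saving = 1 − 0.6087 = 39.1 %.

39.1 %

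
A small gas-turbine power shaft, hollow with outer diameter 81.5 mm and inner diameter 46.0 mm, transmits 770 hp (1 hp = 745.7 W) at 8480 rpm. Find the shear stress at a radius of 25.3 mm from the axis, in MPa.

4.20 MPa

ω = 2π·8480/60 = 888.0 rad/s, so T = P/ω = 770×745.7 / 888.0 = 646.6 N·m.
J = π(d_o⁴ − d_i⁴)/32 = π(0.0815⁴ − 0.0460⁴)/32 = 3.892×10^-6 m⁴.
Shear stress varies linearly with radius: τ = T·r/J = 646.6 × 0.0253 / 3.892×10^-6 = 4.203×10^6 Pa.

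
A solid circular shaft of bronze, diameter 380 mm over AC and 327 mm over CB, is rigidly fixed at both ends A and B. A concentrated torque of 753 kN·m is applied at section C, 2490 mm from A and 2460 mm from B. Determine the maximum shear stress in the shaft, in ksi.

Compatibility: T_A·a/J_AC = T_B·b/J_CB with T_A + T_B = T₀.
J_AC = 2.05×10^-3 m⁴, J_CB = 1.12×10^-3 m⁴, so T_A = T₀·(J_AC/a)/((J_AC/a)+(J_CB/b)) = 484200 N·m, T_B = 268800 N·m.
τ in each portion: τ_AC = 4.49×10^7 Pa, τ_CB = 3.91×10^7 Pa; maximum is in AC.
τ_max = T_AC·r/J = 484200·0.190/2.05×10^-3 = 4.494×10^7 Pa.

6.52 ksi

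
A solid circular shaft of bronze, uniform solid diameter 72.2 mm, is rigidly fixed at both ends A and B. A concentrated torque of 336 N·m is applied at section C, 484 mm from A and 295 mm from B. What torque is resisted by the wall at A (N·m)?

127 N·m

With uniform GJ and both ends fixed, compatibility θ_AC = θ_CB gives T_A·a = T_B·b, together with T_A + T_B = T₀.
T_A = T₀·b/(a+b) = 336.0·295/779.0 = 127.2 N·m; T_B = 208.8 N·m.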